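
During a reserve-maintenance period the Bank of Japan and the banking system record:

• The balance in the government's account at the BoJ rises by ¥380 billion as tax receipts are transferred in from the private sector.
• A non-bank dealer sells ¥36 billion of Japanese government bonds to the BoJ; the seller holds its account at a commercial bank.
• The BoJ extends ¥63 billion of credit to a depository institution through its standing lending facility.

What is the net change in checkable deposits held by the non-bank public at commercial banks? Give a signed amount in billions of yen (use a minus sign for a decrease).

Government account inflow ¥380 billion: non-bank counterparties' bank balances fall → −¥380B.
Asset purchase (from non-banks) ¥36 billion: non-bank counterparties' bank balances rise → +¥36B.
Discount-window loan ¥63 billion: the counterparty is a bank, so public deposits are unchanged → 0.
Net: −380 + 36 + 0 = -¥344 billion.

-¥344 billion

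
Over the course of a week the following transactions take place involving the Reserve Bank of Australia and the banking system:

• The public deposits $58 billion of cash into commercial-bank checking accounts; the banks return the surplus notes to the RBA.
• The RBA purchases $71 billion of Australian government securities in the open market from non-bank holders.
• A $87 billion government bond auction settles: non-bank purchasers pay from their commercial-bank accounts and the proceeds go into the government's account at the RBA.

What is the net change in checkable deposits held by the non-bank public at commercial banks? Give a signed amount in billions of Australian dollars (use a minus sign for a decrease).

RBA balance sheet:
  Assets:      Securities +$71B
  Liabilities: Bank reserves +$42B, Currency in circulation −$58B, Government deposits +$87B
Commercial banking system:
  Assets:      Reserves at CB +$42B
  Liabilities: Checkable deposits +$42B
So the change in checkable deposits held by the non-bank public at commercial banks is +$42 billion.

+$42 billion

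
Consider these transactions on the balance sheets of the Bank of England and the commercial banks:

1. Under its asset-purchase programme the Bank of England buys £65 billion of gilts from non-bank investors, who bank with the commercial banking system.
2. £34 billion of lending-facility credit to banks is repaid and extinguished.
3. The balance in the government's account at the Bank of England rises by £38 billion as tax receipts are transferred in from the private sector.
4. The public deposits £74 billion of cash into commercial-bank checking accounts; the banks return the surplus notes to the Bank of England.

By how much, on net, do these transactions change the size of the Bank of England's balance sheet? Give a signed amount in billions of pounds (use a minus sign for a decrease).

Asset purchase (from non-banks) £65 billion: a Bank of England asset is acquired → +£65B.
Discount-window repayment £34 billion: a Bank of England asset is shed → −£34B.
Government account inflow £38 billion: only the composition of liabilities changes → 0.
Currency deposit £74 billion: only the composition of liabilities changes → 0.
Net: 65 − 34 + 0 + 0 = +£31 billion.

+£31 billion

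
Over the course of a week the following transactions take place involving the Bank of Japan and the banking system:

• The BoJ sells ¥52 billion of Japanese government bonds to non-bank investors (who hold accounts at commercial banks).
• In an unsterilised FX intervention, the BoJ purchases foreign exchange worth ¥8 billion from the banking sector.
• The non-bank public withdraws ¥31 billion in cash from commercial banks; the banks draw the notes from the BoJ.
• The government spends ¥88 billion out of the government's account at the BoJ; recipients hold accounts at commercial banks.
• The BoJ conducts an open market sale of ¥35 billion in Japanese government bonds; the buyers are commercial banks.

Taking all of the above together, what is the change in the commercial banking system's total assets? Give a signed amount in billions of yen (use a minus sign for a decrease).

+¥5 billion

BoJ balance sheet:
  Assets:      Securities −¥87B, Foreign assets +¥8B
  Liabilities: Bank reserves −¥22B, Currency in circulation +¥31B, Government deposits −¥88B
Commercial banking system:
  Assets:      Reserves at CB −¥22B, Securities +¥35B, Foreign assets −¥8B
  Liabilities: Checkable deposits +¥5B
Change in total bank assets = +¥5 billion.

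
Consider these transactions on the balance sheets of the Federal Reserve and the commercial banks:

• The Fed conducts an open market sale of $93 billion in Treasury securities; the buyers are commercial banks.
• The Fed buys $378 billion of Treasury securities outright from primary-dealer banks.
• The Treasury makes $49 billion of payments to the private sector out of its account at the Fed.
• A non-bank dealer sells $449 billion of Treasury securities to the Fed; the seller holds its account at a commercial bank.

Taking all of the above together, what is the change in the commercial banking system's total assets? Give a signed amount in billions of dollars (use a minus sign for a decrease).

Fed balance sheet:
  Assets:      Securities +$734B
  Liabilities: Bank reserves +$783B, Government deposits −$49B
Commercial banking system:
  Assets:      Reserves at CB +$783B, Securities −$285B
  Liabilities: Checkable deposits +$498B
Change in total bank assets = +$498 billion.

+$498 billion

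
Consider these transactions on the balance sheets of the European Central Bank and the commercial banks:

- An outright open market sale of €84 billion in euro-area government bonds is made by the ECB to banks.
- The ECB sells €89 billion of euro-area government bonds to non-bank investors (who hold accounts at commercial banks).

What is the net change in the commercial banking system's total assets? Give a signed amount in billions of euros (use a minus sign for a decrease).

OMO sale (to banks) €84 billion: just an asset swap on bank balance sheets → 0.
Asset sale (to non-banks) €89 billion: bank balance sheets shrink → −€89B.
Net: 0 − 89 = -€89 billion.

-€89 billion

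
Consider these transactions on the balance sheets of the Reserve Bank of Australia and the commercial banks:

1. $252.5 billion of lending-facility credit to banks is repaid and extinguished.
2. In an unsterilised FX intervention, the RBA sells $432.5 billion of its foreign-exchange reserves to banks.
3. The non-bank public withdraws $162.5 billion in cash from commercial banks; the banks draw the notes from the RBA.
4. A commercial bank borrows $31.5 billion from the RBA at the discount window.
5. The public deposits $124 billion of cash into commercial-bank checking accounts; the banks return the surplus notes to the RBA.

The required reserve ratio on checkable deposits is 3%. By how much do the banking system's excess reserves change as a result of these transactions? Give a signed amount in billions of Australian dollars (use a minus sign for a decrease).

-$690.845 billion

Discount-window repayment $252.5 billion: reserves −$252.5B, deposits 0.
FX sale $432.5 billion: reserves −$432.5B, deposits 0.
Currency withdrawal $162.5 billion: reserves −$162.5B, deposits −$162.5B.
Discount-window loan $31.5 billion: reserves +$31.5B, deposits 0.
Currency deposit $124 billion: reserves +$124B, deposits +$124B.
Totals: Δreserves = −$692B, Δdeposits = −$38.5B.
Δrequired reserves = 3% × −$38.5B = −$1.155B.
Δexcess reserves = Δreserves − Δrequired = −$692B − (−$1.155B) = -$690.845 billion.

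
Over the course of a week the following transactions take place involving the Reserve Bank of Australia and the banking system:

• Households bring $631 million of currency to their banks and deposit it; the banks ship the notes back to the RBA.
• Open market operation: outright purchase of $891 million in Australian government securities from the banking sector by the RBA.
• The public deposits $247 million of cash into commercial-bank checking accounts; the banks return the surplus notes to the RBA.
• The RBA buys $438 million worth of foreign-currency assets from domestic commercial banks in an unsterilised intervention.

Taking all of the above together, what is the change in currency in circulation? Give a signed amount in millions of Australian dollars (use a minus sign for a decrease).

-$878 million

RBA balance sheet:
  Assets:      Securities +$891M, Foreign assets +$438M
  Liabilities: Bank reserves +$2207M, Currency in circulation −$878M
Commercial banking system:
  Assets:      Reserves at CB +$2207M, Securities −$891M, Foreign assets −$438M
  Liabilities: Checkable deposits +$878M
So the change in currency in circulation is -$878 million.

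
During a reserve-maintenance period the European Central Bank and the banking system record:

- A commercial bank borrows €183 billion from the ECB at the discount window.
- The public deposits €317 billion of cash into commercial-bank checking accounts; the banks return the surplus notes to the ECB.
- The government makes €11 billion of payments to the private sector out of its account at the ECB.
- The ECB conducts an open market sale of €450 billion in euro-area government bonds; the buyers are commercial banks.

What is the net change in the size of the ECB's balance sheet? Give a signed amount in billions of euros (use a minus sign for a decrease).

Discount-window loan €183 billion: an ECB asset is acquired → +€183B.
Currency deposit €317 billion: only the composition of liabilities changes → 0.
Government spending €11 billion: only the composition of liabilities changes → 0.
OMO sale (to banks) €450 billion: an ECB asset is shed → −€450B.
Net: 183 + 0 + 0 − 450 = -€267 billion.

-€267 billion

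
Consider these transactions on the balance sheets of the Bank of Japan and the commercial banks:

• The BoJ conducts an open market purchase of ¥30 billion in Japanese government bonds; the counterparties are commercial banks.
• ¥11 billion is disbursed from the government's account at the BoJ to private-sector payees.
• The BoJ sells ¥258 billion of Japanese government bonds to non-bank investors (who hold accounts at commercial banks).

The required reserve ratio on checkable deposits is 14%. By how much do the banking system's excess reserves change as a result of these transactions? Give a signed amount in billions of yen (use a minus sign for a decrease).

OMO purchase (from banks) ¥30 billion: reserves +¥30B, deposits 0.
Government spending ¥11 billion: reserves +¥11B, deposits +¥11B.
Asset sale (to non-banks) ¥258 billion: reserves −¥258B, deposits −¥258B.
Totals: Δreserves = −¥217B, Δdeposits = −¥247B.
Δrequired reserves = 14% × −¥247B = −¥34.58B.
Δexcess reserves = Δreserves − Δrequired = −¥217B − (−¥34.58B) = -¥182.42 billion.

-¥182.42 billion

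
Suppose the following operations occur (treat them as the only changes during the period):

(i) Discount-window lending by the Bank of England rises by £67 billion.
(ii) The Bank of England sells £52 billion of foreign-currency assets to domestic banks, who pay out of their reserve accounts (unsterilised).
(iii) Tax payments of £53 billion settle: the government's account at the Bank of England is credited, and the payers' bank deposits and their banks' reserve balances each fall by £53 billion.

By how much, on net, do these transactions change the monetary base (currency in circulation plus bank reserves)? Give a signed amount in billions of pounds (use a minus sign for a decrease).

Bank of England balance sheet:
  Assets:      Loans to banks +£67B, Foreign assets −£52B
  Liabilities: Bank reserves −£38B, Government deposits +£53B
Monetary base = currency + reserves: 0 + (−£38B) = -£38 billion.

-£38 billion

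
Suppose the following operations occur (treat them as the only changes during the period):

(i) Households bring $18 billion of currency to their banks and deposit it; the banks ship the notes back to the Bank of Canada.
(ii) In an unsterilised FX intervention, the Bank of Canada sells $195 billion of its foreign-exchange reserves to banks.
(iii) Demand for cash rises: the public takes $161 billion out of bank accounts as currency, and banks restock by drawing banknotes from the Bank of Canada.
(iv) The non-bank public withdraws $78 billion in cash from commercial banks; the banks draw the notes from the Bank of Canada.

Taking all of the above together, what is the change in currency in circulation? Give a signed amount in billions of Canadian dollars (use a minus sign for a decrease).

Bank of Canada balance sheet:
  Assets:      Foreign assets −$195B
  Liabilities: Bank reserves −$416B, Currency in circulation +$221B
Commercial banking system:
  Assets:      Reserves at CB −$416B, Foreign assets +$195B
  Liabilities: Checkable deposits −$221B
So the change in currency in circulation is +$221 billion.

+$221 billion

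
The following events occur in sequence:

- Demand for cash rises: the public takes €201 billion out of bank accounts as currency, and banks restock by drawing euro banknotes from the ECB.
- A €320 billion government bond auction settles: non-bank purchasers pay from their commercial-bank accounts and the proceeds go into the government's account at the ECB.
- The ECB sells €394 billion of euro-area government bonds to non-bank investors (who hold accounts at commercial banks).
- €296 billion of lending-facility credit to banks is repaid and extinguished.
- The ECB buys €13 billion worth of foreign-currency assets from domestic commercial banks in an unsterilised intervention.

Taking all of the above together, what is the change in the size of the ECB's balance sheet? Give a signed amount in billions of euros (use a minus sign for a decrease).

-€677 billion

Currency withdrawal €201 billion: only the composition of liabilities changes → 0.
Government account inflow €320 billion: only the composition of liabilities changes → 0.
Asset sale (to non-banks) €394 billion: an ECB asset is shed → −€394B.
Discount-window repayment €296 billion: an ECB asset is shed → −€296B.
FX purchase €13 billion: an ECB asset is acquired → +€13B.
Net: 0 + 0 − 394 − 296 + 13 = -€677 billion.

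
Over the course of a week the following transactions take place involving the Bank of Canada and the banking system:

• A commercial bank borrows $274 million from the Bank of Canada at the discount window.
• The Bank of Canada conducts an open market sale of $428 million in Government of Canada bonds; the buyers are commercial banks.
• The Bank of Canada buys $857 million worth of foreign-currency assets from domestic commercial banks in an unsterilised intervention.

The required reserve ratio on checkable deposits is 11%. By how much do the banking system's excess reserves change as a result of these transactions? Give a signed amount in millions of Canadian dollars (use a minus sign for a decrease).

Discount-window loan $274 million: reserves +$274M, deposits 0.
OMO sale (to banks) $428 million: reserves −$428M, deposits 0.
FX purchase $857 million: reserves +$857M, deposits 0.
Totals: Δreserves = +$703M, Δdeposits = 0.
Δrequired reserves = 11% × 0 = 0.
Δexcess reserves = Δreserves − Δrequired = +$703M − (0) = +$703 million.

+$703 million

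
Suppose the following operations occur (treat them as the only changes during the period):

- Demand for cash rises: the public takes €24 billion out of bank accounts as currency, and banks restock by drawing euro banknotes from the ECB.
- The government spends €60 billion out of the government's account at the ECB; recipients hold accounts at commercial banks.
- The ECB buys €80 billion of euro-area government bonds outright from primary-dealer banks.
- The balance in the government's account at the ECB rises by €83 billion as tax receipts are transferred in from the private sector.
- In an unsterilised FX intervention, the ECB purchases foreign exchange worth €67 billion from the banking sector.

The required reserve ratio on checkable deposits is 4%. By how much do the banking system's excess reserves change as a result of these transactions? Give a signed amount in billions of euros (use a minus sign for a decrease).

Currency withdrawal €24 billion: reserves −€24B, deposits −€24B.
Government spending €60 billion: reserves +€60B, deposits +€60B.
OMO purchase (from banks) €80 billion: reserves +€80B, deposits 0.
Government account inflow €83 billion: reserves −€83B, deposits −€83B.
FX purchase €67 billion: reserves +€67B, deposits 0.
Totals: Δreserves = +€100B, Δdeposits = −€47B.
Δrequired reserves = 4% × −€47B = −€1.88B.
Δexcess reserves = Δreserves − Δrequired = +€100B − (−€1.88B) = +€101.88 billion.

+€101.88 billion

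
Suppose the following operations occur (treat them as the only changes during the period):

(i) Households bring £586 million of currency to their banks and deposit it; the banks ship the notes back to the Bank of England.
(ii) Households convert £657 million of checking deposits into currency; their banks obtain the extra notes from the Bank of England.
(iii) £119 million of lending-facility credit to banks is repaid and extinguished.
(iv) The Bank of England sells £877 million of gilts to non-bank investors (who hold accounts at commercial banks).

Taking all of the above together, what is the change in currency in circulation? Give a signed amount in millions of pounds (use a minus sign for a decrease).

+£71 million

Bank of England balance sheet:
  Assets:      Securities −£877M, Loans to banks −£119M
  Liabilities: Bank reserves −£1067M, Currency in circulation +£71M
Commercial banking system:
  Assets:      Reserves at CB −£1067M
  Liabilities: Checkable deposits −£948M, Borrowings from CB −£119M
So the change in currency in circulation is +£71 million.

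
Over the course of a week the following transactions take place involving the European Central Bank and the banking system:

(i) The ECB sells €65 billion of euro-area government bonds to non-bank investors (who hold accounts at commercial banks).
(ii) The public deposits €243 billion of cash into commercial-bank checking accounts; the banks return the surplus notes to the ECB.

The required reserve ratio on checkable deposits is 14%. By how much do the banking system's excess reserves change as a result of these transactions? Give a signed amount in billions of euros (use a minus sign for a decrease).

Asset sale (to non-banks) €65 billion: reserves −€65B, deposits −€65B.
Currency deposit €243 billion: reserves +€243B, deposits +€243B.
Totals: Δreserves = +€178B, Δdeposits = +€178B.
Δrequired reserves = 14% × +€178B = +€24.92B.
Δexcess reserves = Δreserves − Δrequired = +€178B − (+€24.92B) = +€153.08 billion.

+€153.08 billion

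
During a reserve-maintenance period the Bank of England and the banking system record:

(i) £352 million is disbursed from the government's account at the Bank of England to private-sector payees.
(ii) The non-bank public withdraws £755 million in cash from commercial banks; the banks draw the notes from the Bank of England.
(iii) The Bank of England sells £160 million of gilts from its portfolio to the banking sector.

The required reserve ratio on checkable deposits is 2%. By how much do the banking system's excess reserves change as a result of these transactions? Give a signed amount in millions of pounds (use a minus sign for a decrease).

-£554.94 million

Government spending £352 million: reserves +£352M, deposits +£352M.
Currency withdrawal £755 million: reserves −£755M, deposits −£755M.
OMO sale (to banks) £160 million: reserves −£160M, deposits 0.
Totals: Δreserves = −£563M, Δdeposits = −£403M.
Δrequired reserves = 2% × −£403M = −£8.06M.
Δexcess reserves = Δreserves − Δrequired = −£563M − (−£8.06M) = -£554.94 million.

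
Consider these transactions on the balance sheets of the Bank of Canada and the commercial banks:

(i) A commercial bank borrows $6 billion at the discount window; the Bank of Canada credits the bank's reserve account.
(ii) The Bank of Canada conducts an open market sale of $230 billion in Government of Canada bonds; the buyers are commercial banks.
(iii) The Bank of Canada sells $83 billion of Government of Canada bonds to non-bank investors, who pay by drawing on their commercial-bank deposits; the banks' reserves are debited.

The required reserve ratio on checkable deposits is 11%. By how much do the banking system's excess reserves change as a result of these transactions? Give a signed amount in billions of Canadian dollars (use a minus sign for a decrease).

Discount-window loan $6 billion: reserves +$6B, deposits 0.
OMO sale (to banks) $230 billion: reserves −$230B, deposits 0.
Asset sale (to non-banks) $83 billion: reserves −$83B, deposits −$83B.
Totals: Δreserves = −$307B, Δdeposits = −$83B.
Δrequired reserves = 11% × −$83B = −$9.13B.
Δexcess reserves = Δreserves − Δrequired = −$307B − (−$9.13B) = -$297.87 billion.

-$297.87 billion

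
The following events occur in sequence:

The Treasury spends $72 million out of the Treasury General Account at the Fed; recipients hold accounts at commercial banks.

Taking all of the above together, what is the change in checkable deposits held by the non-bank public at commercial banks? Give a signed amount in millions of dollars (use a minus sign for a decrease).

Government spending $72 million: non-bank counterparties' bank balances rise → +$72M.

+$72 million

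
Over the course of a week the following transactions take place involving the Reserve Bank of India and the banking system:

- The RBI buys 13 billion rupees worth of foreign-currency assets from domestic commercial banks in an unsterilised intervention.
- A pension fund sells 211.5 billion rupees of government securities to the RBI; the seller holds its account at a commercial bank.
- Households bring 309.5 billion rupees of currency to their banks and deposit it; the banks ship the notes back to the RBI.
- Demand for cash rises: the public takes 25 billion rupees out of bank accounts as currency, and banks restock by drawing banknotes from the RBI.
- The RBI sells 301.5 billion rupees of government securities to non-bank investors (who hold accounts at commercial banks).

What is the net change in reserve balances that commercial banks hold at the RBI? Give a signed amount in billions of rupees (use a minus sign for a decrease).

FX purchase 13 billion rupees: the RBI pays by crediting reserve accounts → +13B.
Asset purchase (from non-banks) 211.5 billion rupees: the RBI pays by crediting reserve accounts → +211.5B.
Currency deposit 309.5 billion rupees: returned notes are swapped for reserve credit → +309.5B.
Currency withdrawal 25 billion rupees: banks swap reserves for currency → −25B.
Asset sale (to non-banks) 301.5 billion rupees: the non-bank buyers' banks settle from reserves → −301.5B.
Net: 13 + 211.5 + 309.5 − 25 − 301.5 = +207.5 billion.

+207.5 billion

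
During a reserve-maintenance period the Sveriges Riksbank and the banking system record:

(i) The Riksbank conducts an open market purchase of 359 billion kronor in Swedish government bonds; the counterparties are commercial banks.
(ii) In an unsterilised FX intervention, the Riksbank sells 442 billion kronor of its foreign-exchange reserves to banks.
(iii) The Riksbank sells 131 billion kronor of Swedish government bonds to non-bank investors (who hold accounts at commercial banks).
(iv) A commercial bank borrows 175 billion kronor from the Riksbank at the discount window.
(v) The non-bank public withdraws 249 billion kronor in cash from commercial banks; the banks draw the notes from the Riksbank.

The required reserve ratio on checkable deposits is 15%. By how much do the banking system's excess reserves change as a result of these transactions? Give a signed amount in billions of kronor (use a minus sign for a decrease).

OMO purchase (from banks) 359 billion kronor: reserves +359B, deposits 0.
FX sale 442 billion kronor: reserves −442B, deposits 0.
Asset sale (to non-banks) 131 billion kronor: reserves −131B, deposits −131B.
Discount-window loan 175 billion kronor: reserves +175B, deposits 0.
Currency withdrawal 249 billion kronor: reserves −249B, deposits −249B.
Totals: Δreserves = −288B, Δdeposits = −380B.
Δrequired reserves = 15% × −380B = −57B.
Δexcess reserves = Δreserves − Δrequired = −288B − (−57B) = -231 billion.

-231 billion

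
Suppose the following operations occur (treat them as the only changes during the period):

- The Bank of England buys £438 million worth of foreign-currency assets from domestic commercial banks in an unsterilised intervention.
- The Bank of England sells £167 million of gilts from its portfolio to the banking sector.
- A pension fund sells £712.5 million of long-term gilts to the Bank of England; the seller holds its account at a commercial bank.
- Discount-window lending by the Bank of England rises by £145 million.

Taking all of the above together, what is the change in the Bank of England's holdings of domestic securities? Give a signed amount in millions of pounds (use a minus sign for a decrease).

FX purchase £438 million: the Bank of England's securities portfolio is untouched → 0.
OMO sale (to banks) £167 million: securities removed from the Bank of England's portfolio → −£167M.
Asset purchase (from non-banks) £712.5 million: securities added to the Bank of England's portfolio → +£712.5M.
Discount-window loan £145 million: the Bank of England's securities portfolio is untouched → 0.
Net: 0 − 167 + 712.5 + 0 = +£545.5 million.

+£545.5 million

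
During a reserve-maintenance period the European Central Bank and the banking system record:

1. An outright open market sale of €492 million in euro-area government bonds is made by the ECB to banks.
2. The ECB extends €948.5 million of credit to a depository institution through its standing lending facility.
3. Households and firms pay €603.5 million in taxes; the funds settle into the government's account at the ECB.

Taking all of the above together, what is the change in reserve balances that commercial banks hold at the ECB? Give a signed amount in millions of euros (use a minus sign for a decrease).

ECB balance sheet:
  Assets:      Securities −€492M, Loans to banks +€948.5M
  Liabilities: Bank reserves −€147M, Government deposits +€603.5M
So the change in reserve balances that commercial banks hold at the ECB is -€147 million.

-€147 million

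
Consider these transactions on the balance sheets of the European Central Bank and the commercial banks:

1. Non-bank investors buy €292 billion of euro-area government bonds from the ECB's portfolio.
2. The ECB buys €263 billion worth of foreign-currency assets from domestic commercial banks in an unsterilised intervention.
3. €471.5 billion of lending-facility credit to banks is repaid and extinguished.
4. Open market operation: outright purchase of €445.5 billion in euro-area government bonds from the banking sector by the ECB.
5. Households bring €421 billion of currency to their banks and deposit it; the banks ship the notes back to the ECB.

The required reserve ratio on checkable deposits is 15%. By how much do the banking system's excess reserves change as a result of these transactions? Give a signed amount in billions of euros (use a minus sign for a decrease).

+€346.65 billion

Asset sale (to non-banks) €292 billion: reserves −€292B, deposits −€292B.
FX purchase €263 billion: reserves +€263B, deposits 0.
Discount-window repayment €471.5 billion: reserves −€471.5B, deposits 0.
OMO purchase (from banks) €445.5 billion: reserves +€445.5B, deposits 0.
Currency deposit €421 billion: reserves +€421B, deposits +€421B.
Totals: Δreserves = +€366B, Δdeposits = +€129B.
Δrequired reserves = 15% × +€129B = +€19.35B.
Δexcess reserves = Δreserves − Δrequired = +€366B − (+€19.35B) = +€346.65 billion.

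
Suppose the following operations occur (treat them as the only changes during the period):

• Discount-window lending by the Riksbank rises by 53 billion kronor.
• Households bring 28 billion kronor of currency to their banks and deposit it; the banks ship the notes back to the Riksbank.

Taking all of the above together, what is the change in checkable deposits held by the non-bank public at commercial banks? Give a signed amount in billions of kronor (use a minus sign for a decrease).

Discount-window loan 53 billion kronor: the counterparty is a bank, so public deposits are unchanged → 0.
Currency deposit 28 billion kronor: non-bank counterparties' bank balances rise → +28B.
Net: 0 + 28 = +28 billion.

+28 billion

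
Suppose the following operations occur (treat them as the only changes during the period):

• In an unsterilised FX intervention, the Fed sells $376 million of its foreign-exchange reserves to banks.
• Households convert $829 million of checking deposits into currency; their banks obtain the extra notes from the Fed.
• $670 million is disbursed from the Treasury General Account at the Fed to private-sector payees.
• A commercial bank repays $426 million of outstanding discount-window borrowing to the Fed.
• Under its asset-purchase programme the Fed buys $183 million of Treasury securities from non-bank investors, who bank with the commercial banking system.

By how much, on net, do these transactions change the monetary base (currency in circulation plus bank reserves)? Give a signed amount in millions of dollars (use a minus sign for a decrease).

FX sale $376 million: Fed balance sheet contracts → −$376M.
Currency withdrawal $829 million: just a shift between currency and reserves — both are base money → 0.
Government spending $670 million: a non-base liability converts back to reserves → +$670M.
Discount-window repayment $426 million: Fed balance sheet contracts → −$426M.
Asset purchase (from non-banks) $183 million: Fed balance sheet expands → +$183M.
Net: −376 + 0 + 670 − 426 + 183 = +$51 million.

+$51 million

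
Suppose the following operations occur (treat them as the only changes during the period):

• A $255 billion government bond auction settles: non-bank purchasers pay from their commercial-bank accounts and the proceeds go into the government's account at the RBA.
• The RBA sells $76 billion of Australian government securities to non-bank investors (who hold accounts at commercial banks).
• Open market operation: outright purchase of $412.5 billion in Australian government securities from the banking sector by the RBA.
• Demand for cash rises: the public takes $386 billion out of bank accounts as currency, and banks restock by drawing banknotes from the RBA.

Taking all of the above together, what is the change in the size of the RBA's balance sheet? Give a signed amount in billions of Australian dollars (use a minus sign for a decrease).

RBA balance sheet:
  Assets:      Securities +$336.5B
  Liabilities: Bank reserves −$304.5B, Currency in circulation +$386B, Government deposits +$255B
Change in total RBA assets = +$336.5 billion.

+$336.5 billion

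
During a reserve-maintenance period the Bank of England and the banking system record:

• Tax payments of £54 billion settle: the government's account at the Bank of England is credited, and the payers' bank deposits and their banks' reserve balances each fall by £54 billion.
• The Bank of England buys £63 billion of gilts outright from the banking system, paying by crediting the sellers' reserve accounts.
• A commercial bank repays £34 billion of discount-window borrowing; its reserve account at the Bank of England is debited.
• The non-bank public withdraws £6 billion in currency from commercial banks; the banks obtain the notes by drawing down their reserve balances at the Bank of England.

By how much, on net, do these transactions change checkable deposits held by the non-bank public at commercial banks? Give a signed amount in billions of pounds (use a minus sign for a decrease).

Government account inflow £54 billion: non-bank counterparties' bank balances fall → −£54B.
OMO purchase (from banks) £63 billion: the counterparty is a bank, so public deposits are unchanged → 0.
Discount-window repayment £34 billion: the counterparty is a bank, so public deposits are unchanged → 0.
Currency withdrawal £6 billion: non-bank counterparties' bank balances fall → −£6B.
Net: −54 + 0 + 0 − 6 = -£60 billion.

-£60 billion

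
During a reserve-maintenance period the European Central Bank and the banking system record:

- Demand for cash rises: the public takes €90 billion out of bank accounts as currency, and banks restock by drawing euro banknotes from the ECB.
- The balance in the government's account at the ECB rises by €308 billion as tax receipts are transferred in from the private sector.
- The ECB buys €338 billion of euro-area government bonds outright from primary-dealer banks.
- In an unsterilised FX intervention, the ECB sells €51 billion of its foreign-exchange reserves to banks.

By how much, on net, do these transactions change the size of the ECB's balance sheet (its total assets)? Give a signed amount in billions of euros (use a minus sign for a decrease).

+€287 billion

Currency withdrawal €90 billion: only the composition of liabilities changes → 0.
Government account inflow €308 billion: only the composition of liabilities changes → 0.
OMO purchase (from banks) €338 billion: an ECB asset is acquired → +€338B.
FX sale €51 billion: an ECB asset is shed → −€51B.
Net: 0 + 0 + 338 − 51 = +€287 billion.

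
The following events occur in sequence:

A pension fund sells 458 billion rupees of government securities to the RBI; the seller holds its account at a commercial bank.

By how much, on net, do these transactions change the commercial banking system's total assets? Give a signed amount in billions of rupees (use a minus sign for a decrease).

+458 billion

Asset purchase (from non-banks) 458 billion rupees: bank balance sheets expand → +458B.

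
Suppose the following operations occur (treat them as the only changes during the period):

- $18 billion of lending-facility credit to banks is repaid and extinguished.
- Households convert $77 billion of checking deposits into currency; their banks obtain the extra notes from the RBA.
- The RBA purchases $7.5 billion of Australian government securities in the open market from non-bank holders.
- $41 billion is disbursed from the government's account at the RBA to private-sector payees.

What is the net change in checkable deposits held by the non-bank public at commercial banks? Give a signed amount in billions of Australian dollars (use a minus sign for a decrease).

-$28.5 billion

RBA balance sheet:
  Assets:      Securities +$7.5B, Loans to banks −$18B
  Liabilities: Bank reserves −$46.5B, Currency in circulation +$77B, Government deposits −$41B
Commercial banking system:
  Assets:      Reserves at CB −$46.5B
  Liabilities: Checkable deposits −$28.5B, Borrowings from CB −$18B
So the change in checkable deposits held by the non-bank public at commercial banks is -$28.5 billion.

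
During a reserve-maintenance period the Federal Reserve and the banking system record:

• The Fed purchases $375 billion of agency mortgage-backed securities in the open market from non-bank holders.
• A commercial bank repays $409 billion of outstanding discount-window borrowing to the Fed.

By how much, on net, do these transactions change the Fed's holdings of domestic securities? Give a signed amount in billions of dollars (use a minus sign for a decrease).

Asset purchase (from non-banks) $375 billion: securities added to the Fed's portfolio → +$375B.
Discount-window repayment $409 billion: the Fed's securities portfolio is untouched → 0.
Net: 375 + 0 = +$375 billion.

+$375 billion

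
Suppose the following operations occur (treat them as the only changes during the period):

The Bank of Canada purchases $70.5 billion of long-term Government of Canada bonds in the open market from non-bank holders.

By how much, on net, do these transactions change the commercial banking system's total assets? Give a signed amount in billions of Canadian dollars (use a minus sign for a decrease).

+$70.5 billion

Asset purchase (from non-banks) $70.5 billion: bank balance sheets expand → +$70.5B.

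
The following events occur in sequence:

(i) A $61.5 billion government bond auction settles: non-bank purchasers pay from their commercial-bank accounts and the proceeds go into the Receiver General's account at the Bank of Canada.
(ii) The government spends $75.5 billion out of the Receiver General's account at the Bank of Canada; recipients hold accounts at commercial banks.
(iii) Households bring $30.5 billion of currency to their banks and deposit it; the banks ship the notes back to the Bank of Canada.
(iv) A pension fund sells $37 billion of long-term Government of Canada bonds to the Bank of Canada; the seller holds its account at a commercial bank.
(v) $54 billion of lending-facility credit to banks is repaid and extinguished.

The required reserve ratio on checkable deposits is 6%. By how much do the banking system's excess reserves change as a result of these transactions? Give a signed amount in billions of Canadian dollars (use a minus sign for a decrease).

Government account inflow $61.5 billion: reserves −$61.5B, deposits −$61.5B.
Government spending $75.5 billion: reserves +$75.5B, deposits +$75.5B.
Currency deposit $30.5 billion: reserves +$30.5B, deposits +$30.5B.
Asset purchase (from non-banks) $37 billion: reserves +$37B, deposits +$37B.
Discount-window repayment $54 billion: reserves −$54B, deposits 0.
Totals: Δreserves = +$27.5B, Δdeposits = +$81.5B.
Δrequired reserves = 6% × +$81.5B = +$4.89B.
Δexcess reserves = Δreserves − Δrequired = +$27.5B − (+$4.89B) = +$22.61 billion.

+$22.61 billion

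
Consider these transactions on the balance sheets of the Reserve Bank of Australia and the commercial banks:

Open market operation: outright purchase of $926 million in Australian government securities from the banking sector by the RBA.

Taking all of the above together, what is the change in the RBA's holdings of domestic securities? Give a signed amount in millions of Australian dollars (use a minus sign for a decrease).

OMO purchase (from banks) $926 million: securities added to the RBA's portfolio → +$926M.

+$926 million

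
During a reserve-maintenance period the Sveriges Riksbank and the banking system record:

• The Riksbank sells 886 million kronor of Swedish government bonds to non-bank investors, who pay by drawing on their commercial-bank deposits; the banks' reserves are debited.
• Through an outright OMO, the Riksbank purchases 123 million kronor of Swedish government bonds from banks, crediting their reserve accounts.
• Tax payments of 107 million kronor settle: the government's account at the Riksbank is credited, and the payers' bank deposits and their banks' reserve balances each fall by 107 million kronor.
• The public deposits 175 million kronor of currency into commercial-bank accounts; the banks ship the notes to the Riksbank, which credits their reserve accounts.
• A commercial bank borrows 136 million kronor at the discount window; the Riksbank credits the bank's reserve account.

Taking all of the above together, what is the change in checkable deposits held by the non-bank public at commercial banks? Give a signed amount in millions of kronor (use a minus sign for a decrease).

Riksbank balance sheet:
  Assets:      Securities −763M, Loans to banks +136M
  Liabilities: Bank reserves −559M, Currency in circulation −175M, Government deposits +107M
Commercial banking system:
  Assets:      Reserves at CB −559M, Securities −123M
  Liabilities: Checkable deposits −818M, Borrowings from CB +136M
So the change in checkable deposits held by the non-bank public at commercial banks is -818 million.

-818 million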